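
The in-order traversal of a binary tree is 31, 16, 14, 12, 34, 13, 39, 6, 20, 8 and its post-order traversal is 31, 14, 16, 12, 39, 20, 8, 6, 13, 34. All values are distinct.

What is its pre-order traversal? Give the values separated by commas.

34, 12, 16, 31, 14, 13, 6, 39, 8, 20

The last element of post-order is the root; it splits in-order into left and right subtrees.
Root 34: left subtree has 4 nodes {31, 16, 14, 12}, right has 5 {13, 39, 6, 20, 8}.
  Root 12: left subtree has 3 nodes {31, 16, 14}, right has 0 { }.
    Root 16: left subtree has 1 node {31}, right has 1 {14}.
  Root 13: left subtree has 0 nodes { }, right has 4 {39, 6, 20, 8}.
    Root 6: left subtree has 1 node {39}, right has 2 {20, 8}.
      Root 8: left subtree has 1 node {20}, right has 0 { }.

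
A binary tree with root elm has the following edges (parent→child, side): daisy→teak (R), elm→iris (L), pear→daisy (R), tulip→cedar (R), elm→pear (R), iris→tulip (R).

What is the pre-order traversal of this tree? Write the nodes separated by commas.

Pre-order visits the node, then its left subtree, then its right subtree.
Visit elm.
At elm: go left to iris.
  Visit iris.
  At iris: no left child.
  At iris: go right to tulip.
    Visit tulip.
    At tulip: no left child.
    At tulip: go right to cedar.
      cedar is a leaf — visit cedar.
At elm: go right to pear.
  Visit pear.
  At pear: no left child.
  At pear: go right to daisy.
    Visit daisy.
    At daisy: no left child.
    At daisy: go right to teak.
      teak is a leaf — visit teak.

elm, iris, tulip, cedar, pear, daisy, teak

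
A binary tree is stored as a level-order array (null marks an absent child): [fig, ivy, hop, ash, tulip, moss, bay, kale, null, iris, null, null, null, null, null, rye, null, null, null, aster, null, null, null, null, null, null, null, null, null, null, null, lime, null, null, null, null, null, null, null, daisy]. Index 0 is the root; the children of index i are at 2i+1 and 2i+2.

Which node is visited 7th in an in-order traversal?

aster

In-order visits the left subtree, then the node, then the right subtree.
At fig: go left to ivy.
  At ivy: go left to ash.
    At ash: go left to kale.
      At kale: go left to rye.
        At rye: go left to lime.
          lime is a leaf — visit lime.
        Visit rye.
        At rye: no right child.
      Visit kale.
      At kale: no right child.
    Visit ash.
    At ash: no right child.
  Visit ivy.
  At ivy: go right to tulip.
    At tulip: go left to iris.
      At iris: go left to aster.
        At aster: go left to daisy.
          daisy is a leaf — visit daisy.
        Visit aster.
        At aster: no right child.
      Visit iris.
      At iris: no right child.
    Visit tulip.
    At tulip: no right child.
Visit fig.
At fig: go right to hop.
  At hop: go left to moss.
    moss is a leaf — visit moss.
  Visit hop.
  At hop: go right to bay.
    bay is a leaf — visit bay.
Full in-order sequence: lime, rye, kale, ash, ivy, daisy, aster, iris, tulip, fig, moss, hop, bay.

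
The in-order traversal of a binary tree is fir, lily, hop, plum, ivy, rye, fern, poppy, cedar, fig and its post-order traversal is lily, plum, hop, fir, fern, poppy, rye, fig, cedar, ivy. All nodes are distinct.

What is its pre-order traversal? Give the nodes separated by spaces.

The last element of post-order is the root; it splits in-order into left and right subtrees.
Root ivy: left subtree has 4 nodes {fir, lily, hop, plum}, right has 5 {rye, fern, poppy, cedar, fig}.
  Root fir: left subtree has 0 nodes { }, right has 3 {lily, hop, plum}.
    Root hop: left subtree has 1 node {lily}, right has 1 {plum}.
  Root cedar: left subtree has 3 nodes {rye, fern, poppy}, right has 1 {fig}.
    Root rye: left subtree has 0 nodes { }, right has 2 {fern, poppy}.
      Root poppy: left subtree has 1 node {fern}, right has 0 { }.

ivy fir hop lily plum cedar rye poppy fern fig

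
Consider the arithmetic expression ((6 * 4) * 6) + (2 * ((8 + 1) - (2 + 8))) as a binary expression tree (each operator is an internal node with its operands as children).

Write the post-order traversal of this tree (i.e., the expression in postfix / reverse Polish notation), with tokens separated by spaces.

Post-order on an expression tree gives postfix notation: for each operator, emit left operand, right operand, then the operator.

6 4 * 6 * 2 8 1 + 2 8 + - * +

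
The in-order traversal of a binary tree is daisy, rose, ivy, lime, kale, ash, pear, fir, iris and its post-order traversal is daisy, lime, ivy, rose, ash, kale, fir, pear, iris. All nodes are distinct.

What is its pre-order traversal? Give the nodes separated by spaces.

iris pear kale rose daisy ivy lime ash fir

The last element of post-order is the root; it splits in-order into left and right subtrees.
Root iris: left subtree has 8 nodes {daisy, rose, ivy, lime, kale, ash, pear, fir}, right has 0 { }.
  Root pear: left subtree has 6 nodes {daisy, rose, ivy, lime, kale, ash}, right has 1 {fir}.
    Root kale: left subtree has 4 nodes {daisy, rose, ivy, lime}, right has 1 {ash}.
      Root rose: left subtree has 1 node {daisy}, right has 2 {ivy, lime}.
        Root ivy: left subtree has 0 nodes { }, right has 1 {lime}.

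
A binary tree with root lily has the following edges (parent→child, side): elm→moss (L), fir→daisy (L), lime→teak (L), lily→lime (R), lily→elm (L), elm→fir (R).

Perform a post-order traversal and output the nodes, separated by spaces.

moss daisy fir elm teak lime lily

Post-order visits the left subtree, then the right subtree, then the node.
At lily: go left to elm.
  At elm: go left to moss.
    moss is a leaf — visit moss.
  At elm: go right to fir.
    At fir: go left to daisy.
      daisy is a leaf — visit daisy.
    At fir: no right child.
    Visit fir.
  Visit elm.
At lily: go right to lime.
  At lime: go left to teak.
    teak is a leaf — visit teak.
  At lime: no right child.
  Visit lime.
Visit lily.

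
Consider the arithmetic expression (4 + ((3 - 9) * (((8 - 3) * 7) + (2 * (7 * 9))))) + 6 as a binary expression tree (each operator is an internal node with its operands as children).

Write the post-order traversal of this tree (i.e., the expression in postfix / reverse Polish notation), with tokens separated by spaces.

4 3 9 - 8 3 - 7 * 2 7 9 * * + * + 6 +

Post-order on an expression tree gives postfix notation: for each operator, emit left operand, right operand, then the operator.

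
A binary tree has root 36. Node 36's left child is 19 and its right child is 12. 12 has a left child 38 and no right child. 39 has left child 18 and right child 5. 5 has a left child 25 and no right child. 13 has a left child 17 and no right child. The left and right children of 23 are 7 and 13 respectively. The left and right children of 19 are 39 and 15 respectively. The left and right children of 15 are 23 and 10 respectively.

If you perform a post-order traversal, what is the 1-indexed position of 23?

8

Post-order visits the left subtree, then the right subtree, then the node.
At 36: go left to 19.
  At 19: go left to 39.
    At 39: go left to 18.
      18 is a leaf — visit 18.
    At 39: go right to 5.
      At 5: go left to 25.
        25 is a leaf — visit 25.
      At 5: no right child.
      Visit 5.
    Visit 39.
  At 19: go right to 15.
    At 15: go left to 23.
      At 23: go left to 7.
        7 is a leaf — visit 7.
      At 23: go right to 13.
        At 13: go left to 17.
          17 is a leaf — visit 17.
        At 13: no right child.
        Visit 13.
      Visit 23.
    At 15: go right to 10.
      10 is a leaf — visit 10.
    Visit 15.
  Visit 19.
At 36: go right to 12.
  At 12: go left to 38.
    38 is a leaf — visit 38.
  At 12: no right child.
  Visit 12.
Visit 36.
Full post-order sequence: 18, 25, 5, 39, 7, 17, 13, 23, 10, 15, 19, 38, 12, 36.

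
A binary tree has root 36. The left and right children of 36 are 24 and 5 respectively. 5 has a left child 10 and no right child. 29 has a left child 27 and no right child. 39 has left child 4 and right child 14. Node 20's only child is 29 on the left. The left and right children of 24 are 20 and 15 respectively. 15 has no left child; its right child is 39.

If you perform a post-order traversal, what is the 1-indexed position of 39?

Post-order visits the left subtree, then the right subtree, then the node.
At 36: go left to 24.
  At 24: go left to 20.
    At 20: go left to 29.
      At 29: go left to 27.
        27 is a leaf — visit 27.
      At 29: no right child.
      Visit 29.
    At 20: no right child.
    Visit 20.
  At 24: go right to 15.
    At 15: no left child.
    At 15: go right to 39.
      At 39: go left to 4.
        4 is a leaf — visit 4.
      At 39: go right to 14.
        14 is a leaf — visit 14.
      Visit 39.
    Visit 15.
  Visit 24.
At 36: go right to 5.
  At 5: go left to 10.
    10 is a leaf — visit 10.
  At 5: no right child.
  Visit 5.
Visit 36.
Full post-order sequence: 27, 29, 20, 4, 14, 39, 15, 24, 10, 5, 36.

6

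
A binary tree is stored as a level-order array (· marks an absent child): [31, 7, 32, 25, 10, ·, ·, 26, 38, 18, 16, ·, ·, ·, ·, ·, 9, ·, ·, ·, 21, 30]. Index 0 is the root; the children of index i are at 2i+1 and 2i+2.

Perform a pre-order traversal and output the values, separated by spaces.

Pre-order visits the node, then its left subtree, then its right subtree.
Visit 31.
At 31: go left to 7.
  Visit 7.
  At 7: go left to 25.
    Visit 25.
    At 25: go left to 26.
      Visit 26.
      At 26: no left child.
      At 26: go right to 9.
        9 is a leaf — visit 9.
    At 25: go right to 38.
      38 is a leaf — visit 38.
  At 7: go right to 10.
    Visit 10.
    At 10: go left to 18.
      Visit 18.
      At 18: no left child.
      At 18: go right to 21.
        21 is a leaf — visit 21.
    At 10: go right to 16.
      Visit 16.
      At 16: go left to 30.
        30 is a leaf — visit 30.
      At 16: no right child.
At 31: go right to 32.
  32 is a leaf — visit 32.

31 7 25 26 9 38 10 18 21 16 30 32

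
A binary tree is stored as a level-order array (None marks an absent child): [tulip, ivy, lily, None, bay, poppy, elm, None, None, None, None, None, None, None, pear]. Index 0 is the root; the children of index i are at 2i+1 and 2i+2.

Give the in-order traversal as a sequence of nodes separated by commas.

ivy, bay, tulip, poppy, lily, elm, pear

In-order visits the left subtree, then the node, then the right subtree.
At tulip: go left to ivy.
  At ivy: no left child.
  Visit ivy.
  At ivy: go right to bay.
    bay is a leaf — visit bay.
Visit tulip.
At tulip: go right to lily.
  At lily: go left to poppy.
    poppy is a leaf — visit poppy.
  Visit lily.
  At lily: go right to elm.
    At elm: no left child.
    Visit elm.
    At elm: go right to pear.
      pear is a leaf — visit pear.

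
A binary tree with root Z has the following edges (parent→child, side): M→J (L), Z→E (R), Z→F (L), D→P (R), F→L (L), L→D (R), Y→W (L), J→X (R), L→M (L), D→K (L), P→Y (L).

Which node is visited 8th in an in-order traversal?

Y

In-order visits the left subtree, then the node, then the right subtree.
At Z: go left to F.
  At F: go left to L.
    At L: go left to M.
      At M: go left to J.
        At J: no left child.
        Visit J.
        At J: go right to X.
          X is a leaf — visit X.
      Visit M.
      At M: no right child.
    Visit L.
    At L: go right to D.
      At D: go left to K.
        K is a leaf — visit K.
      Visit D.
      At D: go right to P.
        At P: go left to Y.
          At Y: go left to W.
            W is a leaf — visit W.
          Visit Y.
          At Y: no right child.
        Visit P.
        At P: no right child.
  Visit F.
  At F: no right child.
Visit Z.
At Z: go right to E.
  E is a leaf — visit E.
Full in-order sequence: J, X, M, L, K, D, W, Y, P, F, Z, E.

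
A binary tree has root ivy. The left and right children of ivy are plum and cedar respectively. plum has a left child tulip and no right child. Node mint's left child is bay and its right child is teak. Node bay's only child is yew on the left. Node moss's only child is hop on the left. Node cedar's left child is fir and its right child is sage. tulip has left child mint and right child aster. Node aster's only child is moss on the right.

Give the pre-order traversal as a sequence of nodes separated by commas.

ivy, plum, tulip, mint, bay, yew, teak, aster, moss, hop, cedar, fir, sage

Pre-order visits the node, then its left subtree, then its right subtree.
Visit ivy.
At ivy: go left to plum.
  Visit plum.
  At plum: go left to tulip.
    Visit tulip.
    At tulip: go left to mint.
      Visit mint.
      At mint: go left to bay.
        Visit bay.
        At bay: go left to yew.
          yew is a leaf — visit yew.
        At bay: no right child.
      At mint: go right to teak.
        teak is a leaf — visit teak.
    At tulip: go right to aster.
      Visit aster.
      At aster: no left child.
      At aster: go right to moss.
        Visit moss.
        At moss: go left to hop.
          hop is a leaf — visit hop.
        At moss: no right child.
  At plum: no right child.
At ivy: go right to cedar.
  Visit cedar.
  At cedar: go left to fir.
    fir is a leaf — visit fir.
  At cedar: go right to sage.
    sage is a leaf — visit sage.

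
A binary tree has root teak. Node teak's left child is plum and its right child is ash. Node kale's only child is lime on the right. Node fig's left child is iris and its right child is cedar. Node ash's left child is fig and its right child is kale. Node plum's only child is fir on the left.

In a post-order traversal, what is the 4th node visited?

Post-order visits the left subtree, then the right subtree, then the node.
At teak: go left to plum.
  At plum: go left to fir.
    fir is a leaf — visit fir.
  At plum: no right child.
  Visit plum.
At teak: go right to ash.
  At ash: go left to fig.
    At fig: go left to iris.
      iris is a leaf — visit iris.
    At fig: go right to cedar.
      cedar is a leaf — visit cedar.
    Visit fig.
  At ash: go right to kale.
    At kale: no left child.
    At kale: go right to lime.
      lime is a leaf — visit lime.
    Visit kale.
  Visit ash.
Visit teak.
Full post-order sequence: fir, plum, iris, cedar, fig, lime, kale, ash, teak.

cedar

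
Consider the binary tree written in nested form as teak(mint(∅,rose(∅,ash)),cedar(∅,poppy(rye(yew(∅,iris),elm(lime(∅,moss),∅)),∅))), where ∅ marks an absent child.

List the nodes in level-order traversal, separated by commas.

teak, mint, cedar, rose, poppy, ash, rye, yew, elm, iris, lime, moss

Level-order visits nodes level by level from the root, left to right within each level.
Level 0: teak
Level 1: mint, cedar
Level 2: rose, poppy
Level 3: ash, rye
Level 4: yew, elm
Level 5: iris, lime
Level 6: moss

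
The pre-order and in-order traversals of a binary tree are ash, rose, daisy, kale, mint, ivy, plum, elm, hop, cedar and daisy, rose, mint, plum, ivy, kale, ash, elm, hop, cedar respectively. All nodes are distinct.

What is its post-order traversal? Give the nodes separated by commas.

The first element of pre-order is the root; it splits in-order into left and right subtrees.
Root ash: left subtree has 6 nodes {daisy, rose, mint, plum, ivy, kale}, right has 3 {elm, hop, cedar}.
  Root rose: left subtree has 1 node {daisy}, right has 4 {mint, plum, ivy, kale}.
    Root kale: left subtree has 3 nodes {mint, plum, ivy}, right has 0 { }.
      Root mint: left subtree has 0 nodes { }, right has 2 {plum, ivy}.
        Root ivy: left subtree has 1 node {plum}, right has 0 { }.
  Root elm: left subtree has 0 nodes { }, right has 2 {hop, cedar}.
    Root hop: left subtree has 0 nodes { }, right has 1 {cedar}.

daisy, plum, ivy, mint, kale, rose, cedar, hop, elm, ash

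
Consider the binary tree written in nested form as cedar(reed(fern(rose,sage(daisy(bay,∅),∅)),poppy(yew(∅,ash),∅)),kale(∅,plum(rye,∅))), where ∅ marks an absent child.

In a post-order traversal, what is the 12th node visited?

kale

Post-order visits the left subtree, then the right subtree, then the node.
At cedar: go left to reed.
  At reed: go left to fern.
    At fern: go left to rose.
      rose is a leaf — visit rose.
    At fern: go right to sage.
      At sage: go left to daisy.
        At daisy: go left to bay.
          bay is a leaf — visit bay.
        At daisy: no right child.
        Visit daisy.
      At sage: no right child.
      Visit sage.
    Visit fern.
  At reed: go right to poppy.
    At poppy: go left to yew.
      At yew: no left child.
      At yew: go right to ash.
        ash is a leaf — visit ash.
      Visit yew.
    At poppy: no right child.
    Visit poppy.
  Visit reed.
At cedar: go right to kale.
  At kale: no left child.
  At kale: go right to plum.
    At plum: go left to rye.
      rye is a leaf — visit rye.
    At plum: no right child.
    Visit plum.
  Visit kale.
Visit cedar.
Full post-order sequence: rose, bay, daisy, sage, fern, ash, yew, poppy, reed, rye, plum, kale, cedar.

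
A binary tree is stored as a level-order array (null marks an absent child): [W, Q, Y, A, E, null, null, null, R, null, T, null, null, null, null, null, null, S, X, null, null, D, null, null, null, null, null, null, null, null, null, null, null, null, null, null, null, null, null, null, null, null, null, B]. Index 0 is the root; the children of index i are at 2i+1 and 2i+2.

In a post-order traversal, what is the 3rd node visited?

Post-order visits the left subtree, then the right subtree, then the node.
At W: go left to Q.
  At Q: go left to A.
    At A: no left child.
    At A: go right to R.
      At R: go left to S.
        S is a leaf — visit S.
      At R: go right to X.
        X is a leaf — visit X.
      Visit R.
    Visit A.
  At Q: go right to E.
    At E: no left child.
    At E: go right to T.
      At T: go left to D.
        At D: go left to B.
          B is a leaf — visit B.
        At D: no right child.
        Visit D.
      At T: no right child.
      Visit T.
    Visit E.
  Visit Q.
At W: go right to Y.
  Y is a leaf — visit Y.
Visit W.
Full post-order sequence: S, X, R, A, B, D, T, E, Q, Y, W.

R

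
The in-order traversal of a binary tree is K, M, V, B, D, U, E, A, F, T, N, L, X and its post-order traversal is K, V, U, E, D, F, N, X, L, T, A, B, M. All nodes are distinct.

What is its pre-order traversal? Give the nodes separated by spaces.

The last element of post-order is the root; it splits in-order into left and right subtrees.
Root M: left subtree has 1 node {K}, right has 11 {V, B, D, U, E, A, F, T, N, L, X}.
  Root B: left subtree has 1 node {V}, right has 9 {D, U, E, A, F, T, N, L, X}.
    Root A: left subtree has 3 nodes {D, U, E}, right has 5 {F, T, N, L, X}.
      Root D: left subtree has 0 nodes { }, right has 2 {U, E}.
        Root E: left subtree has 1 node {U}, right has 0 { }.
      Root T: left subtree has 1 node {F}, right has 3 {N, L, X}.
        Root L: left subtree has 1 node {N}, right has 1 {X}.

M K B V A D E U T F L N X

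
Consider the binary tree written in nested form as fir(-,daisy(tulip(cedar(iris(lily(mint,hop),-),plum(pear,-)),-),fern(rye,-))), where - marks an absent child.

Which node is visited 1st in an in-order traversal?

In-order visits the left subtree, then the node, then the right subtree.
At fir: no left child.
Visit fir.
At fir: go right to daisy.
  At daisy: go left to tulip.
    At tulip: go left to cedar.
      At cedar: go left to iris.
        At iris: go left to lily.
          At lily: go left to mint.
            mint is a leaf — visit mint.
          Visit lily.
          At lily: go right to hop.
            hop is a leaf — visit hop.
        Visit iris.
        At iris: no right child.
      Visit cedar.
      At cedar: go right to plum.
        At plum: go left to pear.
          pear is a leaf — visit pear.
        Visit plum.
        At plum: no right child.
    Visit tulip.
    At tulip: no right child.
  Visit daisy.
  At daisy: go right to fern.
    At fern: go left to rye.
      rye is a leaf — visit rye.
    Visit fern.
    At fern: no right child.
Full in-order sequence: fir, mint, lily, hop, iris, cedar, pear, plum, tulip, daisy, rye, fern.

fir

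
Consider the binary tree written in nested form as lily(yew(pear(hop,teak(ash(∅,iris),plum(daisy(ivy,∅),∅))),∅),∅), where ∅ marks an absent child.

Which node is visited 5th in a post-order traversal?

Post-order visits the left subtree, then the right subtree, then the node.
At lily: go left to yew.
  At yew: go left to pear.
    At pear: go left to hop.
      hop is a leaf — visit hop.
    At pear: go right to teak.
      At teak: go left to ash.
        At ash: no left child.
        At ash: go right to iris.
          iris is a leaf — visit iris.
        Visit ash.
      At teak: go right to plum.
        At plum: go left to daisy.
          At daisy: go left to ivy.
            ivy is a leaf — visit ivy.
          At daisy: no right child.
          Visit daisy.
        At plum: no right child.
        Visit plum.
      Visit teak.
    Visit pear.
  At yew: no right child.
  Visit yew.
At lily: no right child.
Visit lily.
Full post-order sequence: hop, iris, ash, ivy, daisy, plum, teak, pear, yew, lily.

daisy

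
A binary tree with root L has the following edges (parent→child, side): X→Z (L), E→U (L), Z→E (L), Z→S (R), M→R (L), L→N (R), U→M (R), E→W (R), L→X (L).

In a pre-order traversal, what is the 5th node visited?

Pre-order visits the node, then its left subtree, then its right subtree.
Visit L.
At L: go left to X.
  Visit X.
  At X: go left to Z.
    Visit Z.
    At Z: go left to E.
      Visit E.
      At E: go left to U.
        Visit U.
        At U: no left child.
        At U: go right to M.
          Visit M.
          At M: go left to R.
            R is a leaf — visit R.
          At M: no right child.
      At E: go right to W.
        W is a leaf — visit W.
    At Z: go right to S.
      S is a leaf — visit S.
  At X: no right child.
At L: go right to N.
  N is a leaf — visit N.
Full pre-order sequence: L, X, Z, E, U, M, R, W, S, N.

U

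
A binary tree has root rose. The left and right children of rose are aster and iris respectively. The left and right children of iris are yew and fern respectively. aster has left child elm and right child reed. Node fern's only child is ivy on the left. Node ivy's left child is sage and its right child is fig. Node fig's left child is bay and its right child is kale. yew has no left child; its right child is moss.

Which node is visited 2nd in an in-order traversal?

aster

In-order visits the left subtree, then the node, then the right subtree.
At rose: go left to aster.
  At aster: go left to elm.
    elm is a leaf — visit elm.
  Visit aster.
  At aster: go right to reed.
    reed is a leaf — visit reed.
Visit rose.
At rose: go right to iris.
  At iris: go left to yew.
    At yew: no left child.
    Visit yew.
    At yew: go right to moss.
      moss is a leaf — visit moss.
  Visit iris.
  At iris: go right to fern.
    At fern: go left to ivy.
      At ivy: go left to sage.
        sage is a leaf — visit sage.
      Visit ivy.
      At ivy: go right to fig.
        At fig: go left to bay.
          bay is a leaf — visit bay.
        Visit fig.
        At fig: go right to kale.
          kale is a leaf — visit kale.
    Visit fern.
    At fern: no right child.
Full in-order sequence: elm, aster, reed, rose, yew, moss, iris, sage, ivy, bay, fig, kale, fern.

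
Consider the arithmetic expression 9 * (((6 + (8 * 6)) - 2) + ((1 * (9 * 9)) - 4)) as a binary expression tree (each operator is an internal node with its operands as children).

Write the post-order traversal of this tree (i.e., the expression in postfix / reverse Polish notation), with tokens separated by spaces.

Post-order on an expression tree gives postfix notation: for each operator, emit left operand, right operand, then the operator.

9 6 8 6 * + 2 - 1 9 9 * * 4 - + *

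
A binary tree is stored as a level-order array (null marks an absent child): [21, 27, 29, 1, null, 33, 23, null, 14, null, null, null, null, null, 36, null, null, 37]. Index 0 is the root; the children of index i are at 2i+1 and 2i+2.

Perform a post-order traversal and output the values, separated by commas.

37, 14, 1, 27, 33, 36, 23, 29, 21

Post-order visits the left subtree, then the right subtree, then the node.
At 21: go left to 27.
  At 27: go left to 1.
    At 1: no left child.
    At 1: go right to 14.
      At 14: go left to 37.
        37 is a leaf — visit 37.
      At 14: no right child.
      Visit 14.
    Visit 1.
  At 27: no right child.
  Visit 27.
At 21: go right to 29.
  At 29: go left to 33.
    33 is a leaf — visit 33.
  At 29: go right to 23.
    At 23: no left child.
    At 23: go right to 36.
      36 is a leaf — visit 36.
    Visit 23.
  Visit 29.
Visit 21.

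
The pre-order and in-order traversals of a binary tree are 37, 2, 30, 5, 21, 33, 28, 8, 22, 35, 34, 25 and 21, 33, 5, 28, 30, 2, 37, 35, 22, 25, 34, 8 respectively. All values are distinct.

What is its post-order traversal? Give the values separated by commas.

33, 21, 28, 5, 30, 2, 35, 25, 34, 22, 8, 37

The first element of pre-order is the root; it splits in-order into left and right subtrees.
Root 37: left subtree has 6 nodes {21, 33, 5, 28, 30, 2}, right has 5 {35, 22, 25, 34, 8}.
  Root 2: left subtree has 5 nodes {21, 33, 5, 28, 30}, right has 0 { }.
    Root 30: left subtree has 4 nodes {21, 33, 5, 28}, right has 0 { }.
      Root 5: left subtree has 2 nodes {21, 33}, right has 1 {28}.
        Root 21: left subtree has 0 nodes { }, right has 1 {33}.
  Root 8: left subtree has 4 nodes {35, 22, 25, 34}, right has 0 { }.
    Root 22: left subtree has 1 node {35}, right has 2 {25, 34}.
      Root 34: left subtree has 1 node {25}, right has 0 { }.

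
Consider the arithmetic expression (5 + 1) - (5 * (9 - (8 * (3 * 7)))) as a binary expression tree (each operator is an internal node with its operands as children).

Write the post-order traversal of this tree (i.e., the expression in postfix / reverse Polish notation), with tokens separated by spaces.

5 1 + 5 9 8 3 7 * * - * -

Post-order on an expression tree gives postfix notation: for each operator, emit left operand, right operand, then the operator.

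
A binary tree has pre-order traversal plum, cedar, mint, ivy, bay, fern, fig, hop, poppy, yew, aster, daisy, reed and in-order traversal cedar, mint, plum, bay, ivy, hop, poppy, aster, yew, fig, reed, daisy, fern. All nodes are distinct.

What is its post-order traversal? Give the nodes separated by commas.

The first element of pre-order is the root; it splits in-order into left and right subtrees.
Root plum: left subtree has 2 nodes {cedar, mint}, right has 10 {bay, ivy, hop, poppy, aster, yew, fig, reed, daisy, fern}.
  Root cedar: left subtree has 0 nodes { }, right has 1 {mint}.
  Root ivy: left subtree has 1 node {bay}, right has 8 {hop, poppy, aster, yew, fig, reed, daisy, fern}.
    Root fern: left subtree has 7 nodes {hop, poppy, aster, yew, fig, reed, daisy}, right has 0 { }.
      Root fig: left subtree has 4 nodes {hop, poppy, aster, yew}, right has 2 {reed, daisy}.
        Root hop: left subtree has 0 nodes { }, right has 3 {poppy, aster, yew}.
          Root poppy: left subtree has 0 nodes { }, right has 2 {aster, yew}.
            Root yew: left subtree has 1 node {aster}, right has 0 { }.
        Root daisy: left subtree has 1 node {reed}, right has 0 { }.

mint, cedar, bay, aster, yew, poppy, hop, reed, daisy, fig, fern, ivy, plum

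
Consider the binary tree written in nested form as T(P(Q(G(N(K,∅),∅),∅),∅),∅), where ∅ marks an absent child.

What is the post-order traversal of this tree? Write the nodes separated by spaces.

Post-order visits the left subtree, then the right subtree, then the node.
At T: go left to P.
  At P: go left to Q.
    At Q: go left to G.
      At G: go left to N.
        At N: go left to K.
          K is a leaf — visit K.
        At N: no right child.
        Visit N.
      At G: no right child.
      Visit G.
    At Q: no right child.
    Visit Q.
  At P: no right child.
  Visit P.
At T: no right child.
Visit T.

K N G Q P T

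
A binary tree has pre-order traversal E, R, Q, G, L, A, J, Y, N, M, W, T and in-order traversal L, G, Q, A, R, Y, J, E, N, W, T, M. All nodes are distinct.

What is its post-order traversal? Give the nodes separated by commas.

L, G, A, Q, Y, J, R, T, W, M, N, E

The first element of pre-order is the root; it splits in-order into left and right subtrees.
Root E: left subtree has 7 nodes {L, G, Q, A, R, Y, J}, right has 4 {N, W, T, M}.
  Root R: left subtree has 4 nodes {L, G, Q, A}, right has 2 {Y, J}.
    Root Q: left subtree has 2 nodes {L, G}, right has 1 {A}.
      Root G: left subtree has 1 node {L}, right has 0 { }.
    Root J: left subtree has 1 node {Y}, right has 0 { }.
  Root N: left subtree has 0 nodes { }, right has 3 {W, T, M}.
    Root M: left subtree has 2 nodes {W, T}, right has 0 { }.
      Root W: left subtree has 0 nodes { }, right has 1 {T}.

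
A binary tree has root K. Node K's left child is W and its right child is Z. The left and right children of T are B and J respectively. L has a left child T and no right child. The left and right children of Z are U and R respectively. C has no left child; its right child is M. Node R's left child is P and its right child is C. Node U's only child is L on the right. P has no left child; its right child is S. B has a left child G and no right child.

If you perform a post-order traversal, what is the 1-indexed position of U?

7

Post-order visits the left subtree, then the right subtree, then the node.
At K: go left to W.
  W is a leaf — visit W.
At K: go right to Z.
  At Z: go left to U.
    At U: no left child.
    At U: go right to L.
      At L: go left to T.
        At T: go left to B.
          At B: go left to G.
            G is a leaf — visit G.
          At B: no right child.
          Visit B.
        At T: go right to J.
          J is a leaf — visit J.
        Visit T.
      At L: no right child.
      Visit L.
    Visit U.
  At Z: go right to R.
    At R: go left to P.
      At P: no left child.
      At P: go right to S.
        S is a leaf — visit S.
      Visit P.
    At R: go right to C.
      At C: no left child.
      At C: go right to M.
        M is a leaf — visit M.
      Visit C.
    Visit R.
  Visit Z.
Visit K.
Full post-order sequence: W, G, B, J, T, L, U, S, P, M, C, R, Z, K.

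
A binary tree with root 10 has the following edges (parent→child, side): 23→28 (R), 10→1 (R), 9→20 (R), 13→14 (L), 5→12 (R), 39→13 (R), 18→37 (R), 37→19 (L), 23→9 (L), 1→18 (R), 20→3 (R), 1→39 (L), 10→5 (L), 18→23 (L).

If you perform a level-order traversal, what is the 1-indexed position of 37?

Level-order visits nodes level by level from the root, left to right within each level.
Level 0: 10
Level 1: 5, 1
Level 2: 12, 39, 18
Level 3: 13, 23, 37
Level 4: 14, 9, 28, 19
Level 5: 20
Level 6: 3
Full level-order sequence: 10, 5, 1, 12, 39, 18, 13, 23, 37, 14, 9, 28, 19, 20, 3.

9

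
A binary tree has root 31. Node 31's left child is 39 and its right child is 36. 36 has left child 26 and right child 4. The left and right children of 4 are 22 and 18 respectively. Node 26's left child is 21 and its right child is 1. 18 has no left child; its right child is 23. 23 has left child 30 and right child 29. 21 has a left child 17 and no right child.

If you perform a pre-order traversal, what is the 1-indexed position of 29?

13

Pre-order visits the node, then its left subtree, then its right subtree.
Visit 31.
At 31: go left to 39.
  39 is a leaf — visit 39.
At 31: go right to 36.
  Visit 36.
  At 36: go left to 26.
    Visit 26.
    At 26: go left to 21.
      Visit 21.
      At 21: go left to 17.
        17 is a leaf — visit 17.
      At 21: no right child.
    At 26: go right to 1.
      1 is a leaf — visit 1.
  At 36: go right to 4.
    Visit 4.
    At 4: go left to 22.
      22 is a leaf — visit 22.
    At 4: go right to 18.
      Visit 18.
      At 18: no left child.
      At 18: go right to 23.
        Visit 23.
        At 23: go left to 30.
          30 is a leaf — visit 30.
        At 23: go right to 29.
          29 is a leaf — visit 29.
Full pre-order sequence: 31, 39, 36, 26, 21, 17, 1, 4, 22, 18, 23, 30, 29.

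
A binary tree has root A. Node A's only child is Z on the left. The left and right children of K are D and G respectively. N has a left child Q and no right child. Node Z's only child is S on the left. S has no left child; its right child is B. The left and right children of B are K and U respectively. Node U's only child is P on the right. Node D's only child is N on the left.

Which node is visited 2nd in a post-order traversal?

N

Post-order visits the left subtree, then the right subtree, then the node.
At A: go left to Z.
  At Z: go left to S.
    At S: no left child.
    At S: go right to B.
      At B: go left to K.
        At K: go left to D.
          At D: go left to N.
            At N: go left to Q.
              Q is a leaf — visit Q.
            At N: no right child.
            Visit N.
          At D: no right child.
          Visit D.
        At K: go right to G.
          G is a leaf — visit G.
        Visit K.
      At B: go right to U.
        At U: no left child.
        At U: go right to P.
          P is a leaf — visit P.
        Visit U.
      Visit B.
    Visit S.
  At Z: no right child.
  Visit Z.
At A: no right child.
Visit A.
Full post-order sequence: Q, N, D, G, K, P, U, B, S, Z, A.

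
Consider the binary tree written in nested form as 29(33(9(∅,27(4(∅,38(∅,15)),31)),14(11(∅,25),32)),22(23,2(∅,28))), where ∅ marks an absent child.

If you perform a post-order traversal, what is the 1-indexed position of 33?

Post-order visits the left subtree, then the right subtree, then the node.
At 29: go left to 33.
  At 33: go left to 9.
    At 9: no left child.
    At 9: go right to 27.
      At 27: go left to 4.
        At 4: no left child.
        At 4: go right to 38.
          At 38: no left child.
          At 38: go right to 15.
            15 is a leaf — visit 15.
          Visit 38.
        Visit 4.
      At 27: go right to 31.
        31 is a leaf — visit 31.
      Visit 27.
    Visit 9.
  At 33: go right to 14.
    At 14: go left to 11.
      At 11: no left child.
      At 11: go right to 25.
        25 is a leaf — visit 25.
      Visit 11.
    At 14: go right to 32.
      32 is a leaf — visit 32.
    Visit 14.
  Visit 33.
At 29: go right to 22.
  At 22: go left to 23.
    23 is a leaf — visit 23.
  At 22: go right to 2.
    At 2: no left child.
    At 2: go right to 28.
      28 is a leaf — visit 28.
    Visit 2.
  Visit 22.
Visit 29.
Full post-order sequence: 15, 38, 4, 31, 27, 9, 25, 11, 32, 14, 33, 23, 28, 2, 22, 29.

11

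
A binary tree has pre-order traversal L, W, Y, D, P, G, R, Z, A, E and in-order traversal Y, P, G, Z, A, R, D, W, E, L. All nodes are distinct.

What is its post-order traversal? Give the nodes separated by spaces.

A Z R G P D Y E W L

The first element of pre-order is the root; it splits in-order into left and right subtrees.
Root L: left subtree has 9 nodes {Y, P, G, Z, A, R, D, W, E}, right has 0 { }.
  Root W: left subtree has 7 nodes {Y, P, G, Z, A, R, D}, right has 1 {E}.
    Root Y: left subtree has 0 nodes { }, right has 6 {P, G, Z, A, R, D}.
      Root D: left subtree has 5 nodes {P, G, Z, A, R}, right has 0 { }.
        Root P: left subtree has 0 nodes { }, right has 4 {G, Z, A, R}.
          Root G: left subtree has 0 nodes { }, right has 3 {Z, A, R}.
            Root R: left subtree has 2 nodes {Z, A}, right has 0 { }.
              Root Z: left subtree has 0 nodes { }, right has 1 {A}.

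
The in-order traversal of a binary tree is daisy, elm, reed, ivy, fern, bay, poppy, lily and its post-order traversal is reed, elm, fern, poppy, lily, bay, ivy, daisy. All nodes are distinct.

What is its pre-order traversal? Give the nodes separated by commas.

The last element of post-order is the root; it splits in-order into left and right subtrees.
Root daisy: left subtree has 0 nodes { }, right has 7 {elm, reed, ivy, fern, bay, poppy, lily}.
  Root ivy: left subtree has 2 nodes {elm, reed}, right has 4 {fern, bay, poppy, lily}.
    Root elm: left subtree has 0 nodes { }, right has 1 {reed}.
    Root bay: left subtree has 1 node {fern}, right has 2 {poppy, lily}.
      Root lily: left subtree has 1 node {poppy}, right has 0 { }.

daisy, ivy, elm, reed, bay, fern, lily, poppy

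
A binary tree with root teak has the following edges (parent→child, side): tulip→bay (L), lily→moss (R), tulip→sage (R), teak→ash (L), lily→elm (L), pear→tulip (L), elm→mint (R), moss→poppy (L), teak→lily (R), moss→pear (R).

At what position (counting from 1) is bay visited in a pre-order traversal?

10

Pre-order visits the node, then its left subtree, then its right subtree.
Visit teak.
At teak: go left to ash.
  ash is a leaf — visit ash.
At teak: go right to lily.
  Visit lily.
  At lily: go left to elm.
    Visit elm.
    At elm: no left child.
    At elm: go right to mint.
      mint is a leaf — visit mint.
  At lily: go right to moss.
    Visit moss.
    At moss: go left to poppy.
      poppy is a leaf — visit poppy.
    At moss: go right to pear.
      Visit pear.
      At pear: go left to tulip.
        Visit tulip.
        At tulip: go left to bay.
          bay is a leaf — visit bay.
        At tulip: go right to sage.
          sage is a leaf — visit sage.
      At pear: no right child.
Full pre-order sequence: teak, ash, lily, elm, mint, moss, poppy, pear, tulip, bay, sage.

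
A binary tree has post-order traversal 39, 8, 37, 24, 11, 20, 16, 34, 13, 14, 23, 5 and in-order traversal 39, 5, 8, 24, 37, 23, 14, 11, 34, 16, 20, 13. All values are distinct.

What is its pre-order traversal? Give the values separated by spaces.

5 39 23 24 8 37 14 13 34 11 16 20

The last element of post-order is the root; it splits in-order into left and right subtrees.
Root 5: left subtree has 1 node {39}, right has 10 {8, 24, 37, 23, 14, 11, 34, 16, 20, 13}.
  Root 23: left subtree has 3 nodes {8, 24, 37}, right has 6 {14, 11, 34, 16, 20, 13}.
    Root 24: left subtree has 1 node {8}, right has 1 {37}.
    Root 14: left subtree has 0 nodes { }, right has 5 {11, 34, 16, 20, 13}.
      Root 13: left subtree has 4 nodes {11, 34, 16, 20}, right has 0 { }.
        Root 34: left subtree has 1 node {11}, right has 2 {16, 20}.
          Root 16: left subtree has 0 nodes { }, right has 1 {20}.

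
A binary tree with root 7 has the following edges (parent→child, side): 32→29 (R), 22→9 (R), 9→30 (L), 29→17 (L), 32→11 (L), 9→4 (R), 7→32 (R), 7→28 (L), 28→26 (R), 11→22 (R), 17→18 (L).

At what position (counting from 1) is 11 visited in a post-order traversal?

7

Post-order visits the left subtree, then the right subtree, then the node.
At 7: go left to 28.
  At 28: no left child.
  At 28: go right to 26.
    26 is a leaf — visit 26.
  Visit 28.
At 7: go right to 32.
  At 32: go left to 11.
    At 11: no left child.
    At 11: go right to 22.
      At 22: no left child.
      At 22: go right to 9.
        At 9: go left to 30.
          30 is a leaf — visit 30.
        At 9: go right to 4.
          4 is a leaf — visit 4.
        Visit 9.
      Visit 22.
    Visit 11.
  At 32: go right to 29.
    At 29: go left to 17.
      At 17: go left to 18.
        18 is a leaf — visit 18.
      At 17: no right child.
      Visit 17.
    At 29: no right child.
    Visit 29.
  Visit 32.
Visit 7.
Full post-order sequence: 26, 28, 30, 4, 9, 22, 11, 18, 17, 29, 32, 7.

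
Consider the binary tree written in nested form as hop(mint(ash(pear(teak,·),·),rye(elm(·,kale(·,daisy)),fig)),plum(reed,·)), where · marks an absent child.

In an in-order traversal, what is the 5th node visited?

elm

In-order visits the left subtree, then the node, then the right subtree.
At hop: go left to mint.
  At mint: go left to ash.
    At ash: go left to pear.
      At pear: go left to teak.
        teak is a leaf — visit teak.
      Visit pear.
      At pear: no right child.
    Visit ash.
    At ash: no right child.
  Visit mint.
  At mint: go right to rye.
    At rye: go left to elm.
      At elm: no left child.
      Visit elm.
      At elm: go right to kale.
        At kale: no left child.
        Visit kale.
        At kale: go right to daisy.
          daisy is a leaf — visit daisy.
    Visit rye.
    At rye: go right to fig.
      fig is a leaf — visit fig.
Visit hop.
At hop: go right to plum.
  At plum: go left to reed.
    reed is a leaf — visit reed.
  Visit plum.
  At plum: no right child.
Full in-order sequence: teak, pear, ash, mint, elm, kale, daisy, rye, fig, hop, reed, plum.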